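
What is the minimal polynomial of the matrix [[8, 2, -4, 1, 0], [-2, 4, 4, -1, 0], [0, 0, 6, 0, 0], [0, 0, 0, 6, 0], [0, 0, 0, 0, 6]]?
The characteristic polynomial factors as (x - 6)^5. The minimal polynomial is ∏(x - λ)^{k_λ} where k_λ is the size of the largest Jordan block at λ.

For λ = 6: rank(A - 6I) = 1, and the largest Jordan block has size 2 (the smallest k with rank((A - 6I)^k) = rank((A - 6I)^(k+1))).

So m_A(x) = (x - 6)^2.

m_A(x) = (x - 6)^2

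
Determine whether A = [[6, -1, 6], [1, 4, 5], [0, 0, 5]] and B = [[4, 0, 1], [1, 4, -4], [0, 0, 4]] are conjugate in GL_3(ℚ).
trace(A) = 15 but trace(B) = 12. The trace is a similarity invariant, so A and B are not similar.

No.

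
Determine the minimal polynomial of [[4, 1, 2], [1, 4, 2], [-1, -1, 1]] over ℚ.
m_A(x) = (x - 3)^2

The characteristic polynomial factors as (x - 3)^3. The minimal polynomial is ∏(x - λ)^{k_λ} where k_λ is the size of the largest Jordan block at λ.

For λ = 3: rank(A - 3I) = 1, and the largest Jordan block has size 2 (the smallest k with rank((A - 3I)^k) = rank((A - 3I)^(k+1))).

So m_A(x) = (x - 3)^2.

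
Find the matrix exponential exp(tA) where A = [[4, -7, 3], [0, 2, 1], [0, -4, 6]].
A has Jordan form J = [[4, 1, 0], [0, 4, 1], [0, 0, 4]] with A = PJP^{-1}, so e^{tA} = P e^{tJ} P^{-1}.

For a Jordan block J_k(λ), e^{tJ_k(λ)} = e^{λt} · (I + tN + t^2 N^2/2! + ... + t^{k-1} N^{k-1}/(k-1)!) where N is the nilpotent superdiagonal part.

Assembling the blocks and conjugating back gives the entries of e^{tA} as shown above.

e^{tA} = [[e^{4*t}, t*(t - 7)*e^{4*t}, t*(6 - t)*e^{4*t}/2], [0, (1 - 2*t)*e^{4*t}, t*e^{4*t}], [0, -4*t*e^{4*t}, (2*t + 1)*e^{4*t}]]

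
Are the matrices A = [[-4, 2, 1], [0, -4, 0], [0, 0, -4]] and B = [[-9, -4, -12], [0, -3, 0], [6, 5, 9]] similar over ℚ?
trace(A) = -12 but trace(B) = -3. The trace is a similarity invariant, so A and B are not similar.

No.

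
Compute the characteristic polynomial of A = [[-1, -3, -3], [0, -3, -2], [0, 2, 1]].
χ_A(x) = (x + 1)^3

xI - A = [[x + 1, 3, 3], [0, x + 3, 2], [0, -2, x - 1]].

Expanding det(xI - A) along the first row:
det(xI - A) = + (x + 1)·det([[x + 3, 2], [-2, x - 1]]) - (3)·det([[0, 2], [0, x - 1]]) + (3)·det([[0, x + 3], [0, -2]]).

Evaluating gives χ_A(x) = x^3 + 3x^2 + 3x + 1 = (x + 1)^3.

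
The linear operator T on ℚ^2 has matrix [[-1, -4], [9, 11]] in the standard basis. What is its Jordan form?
The characteristic polynomial is det(xI - A) = (x - 5)^2, so the eigenvalues are 5 (algebraic multiplicity 2).

For λ = 5: rank(A - 5I) = 1, rank((A - 5I)^2) = 0. The eigenspace has dimension 2 - 1 = 1, so there is 1 Jordan block; the rank sequence gives block sizes [2].

Assembling the blocks gives the Jordan form J above.

J = [[5, 1], [0, 5]]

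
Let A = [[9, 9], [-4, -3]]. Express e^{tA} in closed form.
A has Jordan form J = [[3, 1], [0, 3]] with A = PJP^{-1}, so e^{tA} = P e^{tJ} P^{-1}.

For a Jordan block J_k(λ), e^{tJ_k(λ)} = e^{λt} · (I + tN + t^2 N^2/2! + ... + t^{k-1} N^{k-1}/(k-1)!) where N is the nilpotent superdiagonal part.

Assembling the blocks and conjugating back gives the entries of e^{tA} as shown above.

e^{tA} = [[(6*t + 1)*e^{3*t}, 9*t*e^{3*t}], [-4*t*e^{3*t}, (1 - 6*t)*e^{3*t}]]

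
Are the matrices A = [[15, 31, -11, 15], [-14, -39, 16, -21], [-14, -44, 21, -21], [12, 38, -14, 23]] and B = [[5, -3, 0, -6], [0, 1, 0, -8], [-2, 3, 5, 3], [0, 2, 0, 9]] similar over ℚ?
Two matrices over a field are similar if and only if they have the same invariant factors.

Both A and B have characteristic polynomial (x - 5)^4 and minimal polynomial (x - 5)^2. Computing further, both have invariant factors (x - 5)^2, (x - 5)^2. Hence A and B are similar.

Yes.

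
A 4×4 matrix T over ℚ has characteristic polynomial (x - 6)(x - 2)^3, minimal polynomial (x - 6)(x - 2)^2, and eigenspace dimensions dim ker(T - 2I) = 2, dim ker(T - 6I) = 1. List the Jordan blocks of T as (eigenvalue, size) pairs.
Jordan blocks: (2, 2), (2, 1), (6, 1)

λ = 2: algebraic multiplicity 3 (exponent in χ_T), largest block size 2 (exponent in m_T), 2 blocks (geometric multiplicity). These force block sizes [2, 1].
λ = 6: algebraic multiplicity 1 (exponent in χ_T), largest block size 1 (exponent in m_T), 1 block (geometric multiplicity). This forces block sizes [1].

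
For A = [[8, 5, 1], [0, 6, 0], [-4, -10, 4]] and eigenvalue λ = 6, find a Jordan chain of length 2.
We seek v_1 ∈ ker((A - 6I)^2) \ ker(A - 6I), then set v_{i+1} = (A - 6I) v_i.

One such chain is v_1 = [[0, 0, 1]]^T, v_2 = [[1, 0, -2]]^T. Check: (A - 6I) v_2 = [[0, 0, 0]]^T = 0.

v_1 = [[0, 0, 1]]^T, v_2 = [[1, 0, -2]]^T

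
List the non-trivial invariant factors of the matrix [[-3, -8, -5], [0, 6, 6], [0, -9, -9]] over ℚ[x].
x(x + 3)^2

The Jordan structure of A has elementary divisors (x + 3)^2, x. Arranging the block sizes at each eigenvalue in decreasing order and taking row products gives the invariant factors.

Invariant factors (smallest first, each dividing the next): x(x + 3)^2.

Check: the last factor x(x + 3)^2 is the minimal polynomial, and the product x(x + 3)^2 is the characteristic polynomial.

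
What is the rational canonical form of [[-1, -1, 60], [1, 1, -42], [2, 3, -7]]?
The invariant factors of A (the non-unit diagonal entries of the Smith normal form of xI - A over ℚ[x]) are (x + 3)(x^2 + 4x - 6), each dividing the next. The characteristic polynomial is their product, (x + 3)(x^2 + 4x - 6).

The rational canonical form is the block-diagonal matrix of companion matrices C(f_i):
R = [[0, 0, 18], [1, 0, -6], [0, 1, -7]].

Note the characteristic polynomial does not split into linear factors over ℚ, so A has no Jordan form over ℚ; the rational canonical form exists over any field.

R = [[0, 0, 18], [1, 0, -6], [0, 1, -7]]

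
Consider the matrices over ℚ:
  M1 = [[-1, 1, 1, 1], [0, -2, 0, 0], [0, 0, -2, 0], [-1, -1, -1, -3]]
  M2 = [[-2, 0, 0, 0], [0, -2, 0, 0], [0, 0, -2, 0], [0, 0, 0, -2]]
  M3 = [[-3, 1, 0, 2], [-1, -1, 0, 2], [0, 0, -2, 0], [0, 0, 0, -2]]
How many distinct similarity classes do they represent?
2 classes: {M1, M3}, {M2}

Characteristic polynomials: χ_{M1} = (x + 2)^4, χ_{M2} = (x + 2)^4, χ_{M3} = (x + 2)^4.

{M1, M3}: invariant factors x + 2, x + 2, (x + 2)^2.

{M2}: invariant factors x + 2, x + 2, x + 2, x + 2.

Matrices are similar if and only if their invariant-factor lists agree; the partition into similarity classes is {M1, M3}, {M2}.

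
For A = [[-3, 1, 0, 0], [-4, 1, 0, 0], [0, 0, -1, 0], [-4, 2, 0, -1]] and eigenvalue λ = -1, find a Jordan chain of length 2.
v_1 = [[0, 1, 0, 2]]^T, v_2 = [[1, 2, 0, 2]]^T

We seek v_1 ∈ ker((A + I)^2) \ ker(A + I), then set v_{i+1} = (A + I) v_i.

One such chain is v_1 = [[0, 1, 0, 2]]^T, v_2 = [[1, 2, 0, 2]]^T. Check: (A + I) v_2 = [[0, 0, 0, 0]]^T = 0.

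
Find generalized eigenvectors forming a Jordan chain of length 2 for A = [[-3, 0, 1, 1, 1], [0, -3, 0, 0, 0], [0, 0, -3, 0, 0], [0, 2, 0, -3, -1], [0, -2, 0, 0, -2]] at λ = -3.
v_1 = [[0, 0, 1, 0, 0]]^T, v_2 = [[1, 0, 0, 0, 0]]^T

We seek v_1 ∈ ker((A + 3I)^2) \ ker(A + 3I), then set v_{i+1} = (A + 3I) v_i.

One such chain is v_1 = [[0, 0, 1, 0, 0]]^T, v_2 = [[1, 0, 0, 0, 0]]^T. Check: (A + 3I) v_2 = [[0, 0, 0, 0, 0]]^T = 0.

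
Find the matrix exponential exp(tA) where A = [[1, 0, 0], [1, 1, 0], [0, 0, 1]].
e^{tA} = [[e^{t}, 0, 0], [t*e^{t}, e^{t}, 0], [0, 0, e^{t}]]

A has Jordan form J = [[1, 1, 0], [0, 1, 0], [0, 0, 1]] with A = PJP^{-1}, so e^{tA} = P e^{tJ} P^{-1}.

For a Jordan block J_k(λ), e^{tJ_k(λ)} = e^{λt} · (I + tN + t^2 N^2/2! + ... + t^{k-1} N^{k-1}/(k-1)!) where N is the nilpotent superdiagonal part.

Assembling the blocks and conjugating back gives the entries of e^{tA} as shown above.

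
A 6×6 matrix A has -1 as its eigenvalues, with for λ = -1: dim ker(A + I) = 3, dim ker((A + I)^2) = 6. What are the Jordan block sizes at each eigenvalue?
Jordan blocks: (-1, 2), (-1, 2), (-1, 2)

λ = -1: successive nullity increments [3, 3] count blocks of size ≥ k; block sizes are [2, 2, 2].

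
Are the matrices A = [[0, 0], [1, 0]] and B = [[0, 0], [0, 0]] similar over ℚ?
No.

Both have characteristic polynomial x^2, but the minimal polynomial of A is x^2 while the minimal polynomial of B is x. The minimal polynomial is a similarity invariant, so A and B are not similar.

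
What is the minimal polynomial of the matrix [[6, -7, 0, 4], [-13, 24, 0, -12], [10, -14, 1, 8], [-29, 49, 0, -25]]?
m_A(x) = (x - 3)(x - 1)^2

The characteristic polynomial factors as (x - 3)(x - 1)^3. The minimal polynomial is ∏(x - λ)^{k_λ} where k_λ is the size of the largest Jordan block at λ.

For λ = 1: rank(A - I) = 2, and the largest Jordan block has size 2 (the smallest k with rank((A - I)^k) = rank((A - I)^(k+1))).
For λ = 3: rank(A - 3I) = 3, and the largest Jordan block has size 1 (the smallest k with rank((A - 3I)^k) = rank((A - 3I)^(k+1))).

So m_A(x) = (x - 3)(x - 1)^2.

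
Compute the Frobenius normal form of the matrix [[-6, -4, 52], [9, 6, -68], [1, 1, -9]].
The invariant factors of A (the non-unit diagonal entries of the Smith normal form of xI - A over ℚ[x]) are (x + 5)(x^2 + 4x - 4), each dividing the next. The characteristic polynomial is their product, (x + 5)(x^2 + 4x - 4).

The rational canonical form is the block-diagonal matrix of companion matrices C(f_i):
R = [[0, 0, 20], [1, 0, -16], [0, 1, -9]].

Note the characteristic polynomial does not split into linear factors over ℚ, so A has no Jordan form over ℚ; the rational canonical form exists over any field.

R = [[0, 0, 20], [1, 0, -16], [0, 1, -9]]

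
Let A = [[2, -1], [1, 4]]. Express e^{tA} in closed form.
e^{tA} = [[(1 - t)*e^{3*t}, -t*e^{3*t}], [t*e^{3*t}, (t + 1)*e^{3*t}]]

A has Jordan form J = [[3, 1], [0, 3]] with A = PJP^{-1}, so e^{tA} = P e^{tJ} P^{-1}.

For a Jordan block J_k(λ), e^{tJ_k(λ)} = e^{λt} · (I + tN + t^2 N^2/2! + ... + t^{k-1} N^{k-1}/(k-1)!) where N is the nilpotent superdiagonal part.

Assembling the blocks and conjugating back gives the entries of e^{tA} as shown above.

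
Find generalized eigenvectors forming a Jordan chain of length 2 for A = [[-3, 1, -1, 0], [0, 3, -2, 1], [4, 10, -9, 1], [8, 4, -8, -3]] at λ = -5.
v_1 = [[0, 0, -1, -2]]^T, v_2 = [[1, 0, 2, 4]]^T

We seek v_1 ∈ ker((A + 5I)^2) \ ker(A + 5I), then set v_{i+1} = (A + 5I) v_i.

One such chain is v_1 = [[0, 0, -1, -2]]^T, v_2 = [[1, 0, 2, 4]]^T. Check: (A + 5I) v_2 = [[0, 0, 0, 0]]^T = 0.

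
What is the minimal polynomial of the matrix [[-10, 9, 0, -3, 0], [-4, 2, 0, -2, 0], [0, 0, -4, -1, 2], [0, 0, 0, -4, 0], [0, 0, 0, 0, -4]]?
The characteristic polynomial factors as (x + 4)^5. The minimal polynomial is ∏(x - λ)^{k_λ} where k_λ is the size of the largest Jordan block at λ.

For λ = -4: rank(A + 4I) = 2, and the largest Jordan block has size 2 (the smallest k with rank((A + 4I)^k) = rank((A + 4I)^(k+1))).

So m_A(x) = (x + 4)^2.

m_A(x) = (x + 4)^2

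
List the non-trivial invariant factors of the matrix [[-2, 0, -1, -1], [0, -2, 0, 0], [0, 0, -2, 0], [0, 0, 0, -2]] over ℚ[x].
The Jordan structure of A has elementary divisors (x + 2)^2, (x + 2), (x + 2). Arranging the block sizes at each eigenvalue in decreasing order and taking row products gives the invariant factors.

Invariant factors (smallest first, each dividing the next): x + 2, x + 2, (x + 2)^2.

Check: the last factor (x + 2)^2 is the minimal polynomial, and the product (x + 2)^4 is the characteristic polynomial.

x + 2, x + 2, (x + 2)^2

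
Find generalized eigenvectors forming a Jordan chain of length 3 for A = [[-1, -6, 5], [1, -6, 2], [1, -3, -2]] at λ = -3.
v_1 = [[-2, -1, 0]]^T, v_2 = [[2, 1, 1]]^T, v_3 = [[3, 1, 0]]^T

We seek v_1 ∈ ker((A + 3I)^3) \ ker((A + 3I)^2), then set v_{i+1} = (A + 3I) v_i.

One such chain is v_1 = [[-2, -1, 0]]^T, v_2 = [[2, 1, 1]]^T, v_3 = [[3, 1, 0]]^T. Check: (A + 3I) v_3 = [[0, 0, 0]]^T = 0.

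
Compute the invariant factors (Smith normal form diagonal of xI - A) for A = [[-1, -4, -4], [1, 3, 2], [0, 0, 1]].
x - 1, (x - 1)^2

The Jordan structure of A has elementary divisors (x - 1)^2, (x - 1). Arranging the block sizes at each eigenvalue in decreasing order and taking row products gives the invariant factors.

Invariant factors (smallest first, each dividing the next): x - 1, (x - 1)^2.

Check: the last factor (x - 1)^2 is the minimal polynomial, and the product (x - 1)^3 is the characteristic polynomial.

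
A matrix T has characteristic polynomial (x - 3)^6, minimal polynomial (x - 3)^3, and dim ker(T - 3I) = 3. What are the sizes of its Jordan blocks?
λ = 3: algebraic multiplicity 6 (exponent in χ_T), largest block size 3 (exponent in m_T), 3 blocks (geometric multiplicity). These force block sizes [3, 2, 1].

Jordan blocks: (3, 3), (3, 2), (3, 1)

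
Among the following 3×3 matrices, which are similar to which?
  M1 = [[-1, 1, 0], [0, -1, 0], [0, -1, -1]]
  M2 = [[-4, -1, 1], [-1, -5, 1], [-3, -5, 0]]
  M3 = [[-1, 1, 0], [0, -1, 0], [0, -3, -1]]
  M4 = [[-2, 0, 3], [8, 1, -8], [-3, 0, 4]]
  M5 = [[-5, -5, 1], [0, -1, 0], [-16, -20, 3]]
3 classes: {M1, M3, M5}, {M2}, {M4}

Characteristic polynomials: χ_{M1} = (x + 1)^3, χ_{M2} = (x + 3)^3, χ_{M3} = (x + 1)^3, χ_{M4} = (x - 1)^3, χ_{M5} = (x + 1)^3.

{M1, M3, M5}: invariant factors x + 1, (x + 1)^2.

{M2}: invariant factors (x + 3)^3.

{M4}: invariant factors x - 1, (x - 1)^2.

Matrices are similar if and only if their invariant-factor lists agree; the partition into similarity classes is {M1, M3, M5}, {M2}, {M4}.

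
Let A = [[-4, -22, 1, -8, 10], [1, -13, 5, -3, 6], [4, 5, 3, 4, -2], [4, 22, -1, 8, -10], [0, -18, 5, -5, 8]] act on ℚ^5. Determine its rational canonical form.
The invariant factors of A (the non-unit diagonal entries of the Smith normal form of xI - A over ℚ[x]) are x(x - 2)(x^3 + 4x + 2), each dividing the next. The characteristic polynomial is their product, x(x - 2)(x^3 + 4x + 2).

The rational canonical form is the block-diagonal matrix of companion matrices C(f_i):
R = [[0, 0, 0, 0, 0], [1, 0, 0, 0, 4], [0, 1, 0, 0, 6], [0, 0, 1, 0, -4], [0, 0, 0, 1, 2]].

Note the characteristic polynomial does not split into linear factors over ℚ, so A has no Jordan form over ℚ; the rational canonical form exists over any field.

R = [[0, 0, 0, 0, 0], [1, 0, 0, 0, 4], [0, 1, 0, 0, 6], [0, 0, 1, 0, -4], [0, 0, 0, 1, 2]]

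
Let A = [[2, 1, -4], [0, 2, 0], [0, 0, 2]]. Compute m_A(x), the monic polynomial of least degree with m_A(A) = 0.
The characteristic polynomial factors as (x - 2)^3. The minimal polynomial is ∏(x - λ)^{k_λ} where k_λ is the size of the largest Jordan block at λ.

For λ = 2: rank(A - 2I) = 1, and the largest Jordan block has size 2 (the smallest k with rank((A - 2I)^k) = rank((A - 2I)^(k+1))).

So m_A(x) = (x - 2)^2.

m_A(x) = (x - 2)^2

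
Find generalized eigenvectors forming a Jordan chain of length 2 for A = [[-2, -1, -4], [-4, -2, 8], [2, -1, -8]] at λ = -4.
v_1 = [[-2, 1, -1]]^T, v_2 = [[-1, 2, -1]]^T

We seek v_1 ∈ ker((A + 4I)^2) \ ker(A + 4I), then set v_{i+1} = (A + 4I) v_i.

One such chain is v_1 = [[-2, 1, -1]]^T, v_2 = [[-1, 2, -1]]^T. Check: (A + 4I) v_2 = [[0, 0, 0]]^T = 0.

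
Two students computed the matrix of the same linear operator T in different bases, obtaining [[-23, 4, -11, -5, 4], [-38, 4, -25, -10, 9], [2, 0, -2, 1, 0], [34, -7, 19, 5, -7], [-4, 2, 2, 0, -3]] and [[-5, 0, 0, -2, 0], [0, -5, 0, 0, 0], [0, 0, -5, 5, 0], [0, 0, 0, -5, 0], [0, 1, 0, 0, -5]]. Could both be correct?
trace(A) = -19 but trace(B) = -25. The trace is a similarity invariant, so A and B are not similar.

No.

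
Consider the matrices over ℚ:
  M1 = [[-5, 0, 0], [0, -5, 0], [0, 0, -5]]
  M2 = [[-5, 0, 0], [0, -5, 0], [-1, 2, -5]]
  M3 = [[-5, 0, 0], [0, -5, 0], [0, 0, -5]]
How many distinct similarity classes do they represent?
2 classes: {M1, M3}, {M2}

Characteristic polynomials: χ_{M1} = (x + 5)^3, χ_{M2} = (x + 5)^3, χ_{M3} = (x + 5)^3.

{M1, M3}: invariant factors x + 5, x + 5, x + 5.

{M2}: invariant factors x + 5, (x + 5)^2.

Matrices are similar if and only if their invariant-factor lists agree; the partition into similarity classes is {M1, M3}, {M2}.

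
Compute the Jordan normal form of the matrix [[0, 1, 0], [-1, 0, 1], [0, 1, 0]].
J = [[0, 1, 0], [0, 0, 1], [0, 0, 0]]

The characteristic polynomial is det(xI - A) = x^3, so the eigenvalues are 0 (algebraic multiplicity 3).

For λ = 0: rank(A) = 2, rank(A^2) = 1, rank(A^3) = 0. The eigenspace has dimension 3 - 2 = 1, so there is 1 Jordan block; the rank sequence gives block sizes [3].

Assembling the blocks gives the Jordan form J above.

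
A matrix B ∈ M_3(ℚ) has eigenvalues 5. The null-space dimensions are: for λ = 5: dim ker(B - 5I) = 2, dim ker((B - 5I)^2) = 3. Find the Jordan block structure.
λ = 5: successive nullity increments [2, 1] count blocks of size ≥ k; block sizes are [2, 1].

Jordan blocks: (5, 2), (5, 1)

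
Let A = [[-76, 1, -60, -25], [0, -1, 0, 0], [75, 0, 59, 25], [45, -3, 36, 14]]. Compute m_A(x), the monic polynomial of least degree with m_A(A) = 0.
m_A(x) = (x + 1)^2

The characteristic polynomial factors as (x + 1)^4. The minimal polynomial is ∏(x - λ)^{k_λ} where k_λ is the size of the largest Jordan block at λ.

For λ = -1: rank(A + I) = 2, and the largest Jordan block has size 2 (the smallest k with rank((A + I)^k) = rank((A + I)^(k+1))).

So m_A(x) = (x + 1)^2.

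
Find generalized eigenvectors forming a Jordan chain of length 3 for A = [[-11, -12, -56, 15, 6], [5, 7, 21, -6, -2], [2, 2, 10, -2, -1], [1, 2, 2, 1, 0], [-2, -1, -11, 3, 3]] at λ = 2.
v_1 = [[-6, 2, 1, 0, 0]]^T, v_2 = [[-2, 1, 0, 0, -1]]^T, v_3 = [[8, -3, -1, 0, 2]]^T

We seek v_1 ∈ ker((A - 2I)^3) \ ker((A - 2I)^2), then set v_{i+1} = (A - 2I) v_i.

One such chain is v_1 = [[-6, 2, 1, 0, 0]]^T, v_2 = [[-2, 1, 0, 0, -1]]^T, v_3 = [[8, -3, -1, 0, 2]]^T. Check: (A - 2I) v_3 = [[0, 0, 0, 0, 0]]^T = 0.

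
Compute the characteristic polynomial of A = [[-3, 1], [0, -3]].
χ_A(x) = (x + 3)^2

xI - A = [[x + 3, -1], [0, x + 3]].

Expanding det(xI - A) along the first row:
det(xI - A) = + (x + 3)·det([[x + 3]]) - (-1)·det([[0]]).

Evaluating gives χ_A(x) = x^2 + 6x + 9 = (x + 3)^2.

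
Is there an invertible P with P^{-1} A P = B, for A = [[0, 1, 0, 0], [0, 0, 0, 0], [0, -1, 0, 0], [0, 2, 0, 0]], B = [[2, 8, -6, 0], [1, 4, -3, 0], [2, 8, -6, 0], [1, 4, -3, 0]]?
Two matrices over a field are similar if and only if they have the same invariant factors.

Both A and B have characteristic polynomial x^4 and minimal polynomial x^2. Computing further, both have invariant factors x, x, x^2. Hence A and B are similar.

Yes.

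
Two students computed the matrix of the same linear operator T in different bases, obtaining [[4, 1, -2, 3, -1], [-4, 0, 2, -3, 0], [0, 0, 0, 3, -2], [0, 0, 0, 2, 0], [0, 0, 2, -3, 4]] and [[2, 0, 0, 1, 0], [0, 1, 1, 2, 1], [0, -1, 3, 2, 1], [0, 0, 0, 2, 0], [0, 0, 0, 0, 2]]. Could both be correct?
Two matrices over a field are similar if and only if they have the same invariant factors.

Both A and B have characteristic polynomial (x - 2)^5 and minimal polynomial (x - 2)^2. Computing further, both have invariant factors x - 2, (x - 2)^2, (x - 2)^2. Hence A and B are similar.

Yes.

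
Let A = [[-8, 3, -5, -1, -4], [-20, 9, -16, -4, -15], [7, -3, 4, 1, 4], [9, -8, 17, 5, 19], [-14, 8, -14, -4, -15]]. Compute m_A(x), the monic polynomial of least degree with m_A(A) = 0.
The characteristic polynomial factors as (x + 1)^5. The minimal polynomial is ∏(x - λ)^{k_λ} where k_λ is the size of the largest Jordan block at λ.

For λ = -1: rank(A + I) = 3, and the largest Jordan block has size 3 (the smallest k with rank((A + I)^k) = rank((A + I)^(k+1))).

So m_A(x) = (x + 1)^3.

m_A(x) = (x + 1)^3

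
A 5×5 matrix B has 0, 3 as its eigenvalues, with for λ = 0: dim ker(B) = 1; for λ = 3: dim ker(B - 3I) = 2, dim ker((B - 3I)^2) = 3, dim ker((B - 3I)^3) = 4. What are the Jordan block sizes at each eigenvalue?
Jordan blocks: (0, 1), (3, 3), (3, 1)

λ = 0: successive nullity increments [1] count blocks of size ≥ k; block sizes are [1].
λ = 3: successive nullity increments [2, 1, 1] count blocks of size ≥ k; block sizes are [3, 1].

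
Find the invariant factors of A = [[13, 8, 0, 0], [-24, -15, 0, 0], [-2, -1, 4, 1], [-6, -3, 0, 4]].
(x - 4)^2(x - 1)(x + 3)

The Jordan structure of A has elementary divisors (x + 3), (x - 1), (x - 4)^2. Arranging the block sizes at each eigenvalue in decreasing order and taking row products gives the invariant factors.

Invariant factors (smallest first, each dividing the next): (x - 4)^2(x - 1)(x + 3).

Check: the last factor (x - 4)^2(x - 1)(x + 3) is the minimal polynomial, and the product (x - 4)^2(x - 1)(x + 3) is the characteristic polynomial.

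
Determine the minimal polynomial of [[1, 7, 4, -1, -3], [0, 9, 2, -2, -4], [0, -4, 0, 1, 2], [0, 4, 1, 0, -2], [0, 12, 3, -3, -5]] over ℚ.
The characteristic polynomial factors as (x - 1)^5. The minimal polynomial is ∏(x - λ)^{k_λ} where k_λ is the size of the largest Jordan block at λ.

For λ = 1: rank(A - I) = 2, and the largest Jordan block has size 2 (the smallest k with rank((A - I)^k) = rank((A - I)^(k+1))).

So m_A(x) = (x - 1)^2.

m_A(x) = (x - 1)^2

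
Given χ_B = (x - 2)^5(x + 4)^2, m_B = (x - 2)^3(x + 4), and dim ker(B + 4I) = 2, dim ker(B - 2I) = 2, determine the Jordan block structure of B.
λ = -4: algebraic multiplicity 2 (exponent in χ_B), largest block size 1 (exponent in m_B), 2 blocks (geometric multiplicity). These force block sizes [1, 1].
λ = 2: algebraic multiplicity 5 (exponent in χ_B), largest block size 3 (exponent in m_B), 2 blocks (geometric multiplicity). These force block sizes [3, 2].

Jordan blocks: (-4, 1), (-4, 1), (2, 3), (2, 2)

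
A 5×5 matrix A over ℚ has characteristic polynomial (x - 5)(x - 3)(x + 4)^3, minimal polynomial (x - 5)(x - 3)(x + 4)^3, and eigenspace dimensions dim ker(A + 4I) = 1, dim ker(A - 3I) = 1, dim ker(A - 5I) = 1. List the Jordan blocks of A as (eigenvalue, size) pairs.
λ = -4: algebraic multiplicity 3 (exponent in χ_A), largest block size 3 (exponent in m_A), 1 block (geometric multiplicity). This forces block sizes [3].
λ = 3: algebraic multiplicity 1 (exponent in χ_A), largest block size 1 (exponent in m_A), 1 block (geometric multiplicity). This forces block sizes [1].
λ = 5: algebraic multiplicity 1 (exponent in χ_A), largest block size 1 (exponent in m_A), 1 block (geometric multiplicity). This forces block sizes [1].

Jordan blocks: (-4, 3), (3, 1), (5, 1)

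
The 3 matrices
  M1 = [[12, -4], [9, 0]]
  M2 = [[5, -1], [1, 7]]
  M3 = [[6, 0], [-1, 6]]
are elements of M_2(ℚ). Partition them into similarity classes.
Characteristic polynomials: χ_{M1} = (x - 6)^2, χ_{M2} = (x - 6)^2, χ_{M3} = (x - 6)^2.

{M1, M2, M3}: invariant factors (x - 6)^2.

Matrices are similar if and only if their invariant-factor lists agree; the partition into similarity classes is {M1, M2, M3}.

1 class: {M1, M2, M3}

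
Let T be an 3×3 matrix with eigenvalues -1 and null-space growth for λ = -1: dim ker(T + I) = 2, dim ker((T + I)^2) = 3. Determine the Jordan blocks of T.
λ = -1: successive nullity increments [2, 1] count blocks of size ≥ k; block sizes are [2, 1].

Jordan blocks: (-1, 2), (-1, 1)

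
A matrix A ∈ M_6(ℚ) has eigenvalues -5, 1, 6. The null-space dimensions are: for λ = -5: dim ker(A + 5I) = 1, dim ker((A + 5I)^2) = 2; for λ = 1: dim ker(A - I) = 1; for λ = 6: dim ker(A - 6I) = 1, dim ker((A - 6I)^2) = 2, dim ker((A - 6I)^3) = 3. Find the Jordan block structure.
Jordan blocks: (-5, 2), (1, 1), (6, 3)

λ = -5: successive nullity increments [1, 1] count blocks of size ≥ k; block sizes are [2].
λ = 1: successive nullity increments [1] count blocks of size ≥ k; block sizes are [1].
λ = 6: successive nullity increments [1, 1, 1] count blocks of size ≥ k; block sizes are [3].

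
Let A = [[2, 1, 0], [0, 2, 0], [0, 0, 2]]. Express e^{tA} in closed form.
e^{tA} = [[e^{2*t}, t*e^{2*t}, 0], [0, e^{2*t}, 0], [0, 0, e^{2*t}]]

A has Jordan form J = [[2, 1, 0], [0, 2, 0], [0, 0, 2]] with A = PJP^{-1}, so e^{tA} = P e^{tJ} P^{-1}.

For a Jordan block J_k(λ), e^{tJ_k(λ)} = e^{λt} · (I + tN + t^2 N^2/2! + ... + t^{k-1} N^{k-1}/(k-1)!) where N is the nilpotent superdiagonal part.

Assembling the blocks and conjugating back gives the entries of e^{tA} as shown above.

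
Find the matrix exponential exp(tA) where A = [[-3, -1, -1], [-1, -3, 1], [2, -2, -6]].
A has Jordan form J = [[-4, 1, 0], [0, -4, 0], [0, 0, -4]] with A = PJP^{-1}, so e^{tA} = P e^{tJ} P^{-1}.

For a Jordan block J_k(λ), e^{tJ_k(λ)} = e^{λt} · (I + tN + t^2 N^2/2! + ... + t^{k-1} N^{k-1}/(k-1)!) where N is the nilpotent superdiagonal part.

Assembling the blocks and conjugating back gives the entries of e^{tA} as shown above.

e^{tA} = [[(t + 1)*e^{-4*t}, -t*e^{-4*t}, -t*e^{-4*t}], [-t*e^{-4*t}, (t + 1)*e^{-4*t}, t*e^{-4*t}], [2*t*e^{-4*t}, -2*t*e^{-4*t}, (1 - 2*t)*e^{-4*t}]]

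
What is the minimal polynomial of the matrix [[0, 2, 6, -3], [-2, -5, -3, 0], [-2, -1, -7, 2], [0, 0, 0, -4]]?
The characteristic polynomial factors as (x + 4)^4. The minimal polynomial is ∏(x - λ)^{k_λ} where k_λ is the size of the largest Jordan block at λ.

For λ = -4: rank(A + 4I) = 2, and the largest Jordan block has size 2 (the smallest k with rank((A + 4I)^k) = rank((A + 4I)^(k+1))).

So m_A(x) = (x + 4)^2.

m_A(x) = (x + 4)^2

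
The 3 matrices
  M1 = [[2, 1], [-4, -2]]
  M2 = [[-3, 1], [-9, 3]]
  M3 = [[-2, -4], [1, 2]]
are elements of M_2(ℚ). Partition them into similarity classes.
Characteristic polynomials: χ_{M1} = x^2, χ_{M2} = x^2, χ_{M3} = x^2.

{M1, M2, M3}: invariant factors x^2.

Matrices are similar if and only if their invariant-factor lists agree; the partition into similarity classes is {M1, M2, M3}.

1 class: {M1, M2, M3}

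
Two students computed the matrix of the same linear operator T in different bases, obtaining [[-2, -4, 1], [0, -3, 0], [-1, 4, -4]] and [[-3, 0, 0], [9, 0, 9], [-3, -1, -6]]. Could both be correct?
Yes.

Two matrices over a field are similar if and only if they have the same invariant factors.

Both A and B have characteristic polynomial (x + 3)^3 and minimal polynomial (x + 3)^2. Computing further, both have invariant factors x + 3, (x + 3)^2. Hence A and B are similar.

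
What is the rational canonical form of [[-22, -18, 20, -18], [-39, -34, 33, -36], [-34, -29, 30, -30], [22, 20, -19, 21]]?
R = [[0, 0, 0, 12], [1, 0, 0, 13], [0, 1, 0, -3], [0, 0, 1, -5]]

The invariant factors of A (the non-unit diagonal entries of the Smith normal form of xI - A over ℚ[x]) are (x + 1)(x + 3)(x^2 + x - 4), each dividing the next. The characteristic polynomial is their product, (x + 1)(x + 3)(x^2 + x - 4).

The rational canonical form is the block-diagonal matrix of companion matrices C(f_i):
R = [[0, 0, 0, 12], [1, 0, 0, 13], [0, 1, 0, -3], [0, 0, 1, -5]].

Note the characteristic polynomial does not split into linear factors over ℚ, so A has no Jordan form over ℚ; the rational canonical form exists over any field.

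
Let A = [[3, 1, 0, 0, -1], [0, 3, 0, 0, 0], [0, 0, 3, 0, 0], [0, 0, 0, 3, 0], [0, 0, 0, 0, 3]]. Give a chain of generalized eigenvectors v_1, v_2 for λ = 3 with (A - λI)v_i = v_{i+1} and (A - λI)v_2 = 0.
We seek v_1 ∈ ker((A - 3I)^2) \ ker(A - 3I), then set v_{i+1} = (A - 3I) v_i.

One such chain is v_1 = [[0, 3, 0, 0, 2]]^T, v_2 = [[1, 0, 0, 0, 0]]^T. Check: (A - 3I) v_2 = [[0, 0, 0, 0, 0]]^T = 0.

v_1 = [[0, 3, 0, 0, 2]]^T, v_2 = [[1, 0, 0, 0, 0]]^T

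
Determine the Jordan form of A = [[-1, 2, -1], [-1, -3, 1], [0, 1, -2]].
The characteristic polynomial is det(xI - A) = (x + 2)^3, so the eigenvalues are -2 (algebraic multiplicity 3).

For λ = -2: rank(A + 2I) = 2, rank((A + 2I)^2) = 1, rank((A + 2I)^3) = 0. The eigenspace has dimension 3 - 2 = 1, so there is 1 Jordan block; the rank sequence gives block sizes [3].

Assembling the blocks gives the Jordan form J above.

J = [[-2, 1, 0], [0, -2, 1], [0, 0, -2]]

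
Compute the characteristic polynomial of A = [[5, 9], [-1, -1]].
xI - A = [[x - 5, -9], [1, x + 1]].

Expanding det(xI - A) along the first row:
det(xI - A) = + (x - 5)·det([[x + 1]]) - (-9)·det([[1]]).

Evaluating gives χ_A(x) = x^2 - 4x + 4 = (x - 2)^2.

χ_A(x) = (x - 2)^2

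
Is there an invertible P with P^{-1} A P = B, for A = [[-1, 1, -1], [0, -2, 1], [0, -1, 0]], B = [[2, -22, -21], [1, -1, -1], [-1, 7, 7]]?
trace(A) = -3 but trace(B) = 8. The trace is a similarity invariant, so A and B are not similar.

No.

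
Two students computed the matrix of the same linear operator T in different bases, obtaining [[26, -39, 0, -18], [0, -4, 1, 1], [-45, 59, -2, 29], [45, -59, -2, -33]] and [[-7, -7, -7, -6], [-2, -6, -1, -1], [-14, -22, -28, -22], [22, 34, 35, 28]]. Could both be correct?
Yes.

Two matrices over a field are similar if and only if they have the same invariant factors.

Both A and B have characteristic polynomial (x + 1)(x + 4)^3 and minimal polynomial (x + 1)(x + 4)^3. Computing further, both have invariant factors (x + 1)(x + 4)^3. Hence A and B are similar.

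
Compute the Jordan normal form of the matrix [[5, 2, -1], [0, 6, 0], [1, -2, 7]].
J = [[6, 1, 0], [0, 6, 0], [0, 0, 6]]

The characteristic polynomial is det(xI - A) = (x - 6)^3, so the eigenvalues are 6 (algebraic multiplicity 3).

For λ = 6: rank(A - 6I) = 1, rank((A - 6I)^2) = 0. The eigenspace has dimension 3 - 1 = 2, so there are 2 Jordan blocks; the rank sequence gives block sizes [2, 1].

Assembling the blocks gives the Jordan form J above.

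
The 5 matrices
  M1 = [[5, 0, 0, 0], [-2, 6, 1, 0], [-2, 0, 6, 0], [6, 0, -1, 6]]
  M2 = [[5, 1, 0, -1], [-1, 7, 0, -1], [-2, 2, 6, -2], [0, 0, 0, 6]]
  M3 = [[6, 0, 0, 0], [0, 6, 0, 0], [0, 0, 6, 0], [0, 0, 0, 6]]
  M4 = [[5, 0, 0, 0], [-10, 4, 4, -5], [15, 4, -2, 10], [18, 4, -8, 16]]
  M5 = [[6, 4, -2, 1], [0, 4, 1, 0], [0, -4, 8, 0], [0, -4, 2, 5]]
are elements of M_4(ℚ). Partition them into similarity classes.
3 classes: {M1, M4, M5}, {M2}, {M3}

Characteristic polynomials: χ_{M1} = (x - 6)^3(x - 5), χ_{M2} = (x - 6)^4, χ_{M3} = (x - 6)^4, χ_{M4} = (x - 6)^3(x - 5), χ_{M5} = (x - 6)^3(x - 5).

{M1, M4, M5}: invariant factors x - 6, (x - 6)^2(x - 5).

{M2}: invariant factors x - 6, x - 6, (x - 6)^2.

{M3}: invariant factors x - 6, x - 6, x - 6, x - 6.

Matrices are similar if and only if their invariant-factor lists agree; the partition into similarity classes is {M1, M4, M5}, {M2}, {M3}.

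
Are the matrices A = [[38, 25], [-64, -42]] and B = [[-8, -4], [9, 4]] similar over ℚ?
Yes.

Two matrices over a field are similar if and only if they have the same invariant factors.

Both A and B have characteristic polynomial (x + 2)^2 and minimal polynomial (x + 2)^2. Computing further, both have invariant factors (x + 2)^2. Hence A and B are similar.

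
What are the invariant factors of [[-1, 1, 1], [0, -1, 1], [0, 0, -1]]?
(x + 1)^3

The Jordan structure of A has elementary divisors (x + 1)^3. Arranging the block sizes at each eigenvalue in decreasing order and taking row products gives the invariant factors.

Invariant factors (smallest first, each dividing the next): (x + 1)^3.

Check: the last factor (x + 1)^3 is the minimal polynomial, and the product (x + 1)^3 is the characteristic polynomial.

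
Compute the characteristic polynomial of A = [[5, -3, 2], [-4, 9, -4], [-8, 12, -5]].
xI - A = [[x - 5, 3, -2], [4, x - 9, 4], [8, -12, x + 5]].

Expanding det(xI - A) along the first row:
det(xI - A) = + (x - 5)·det([[x - 9, 4], [-12, x + 5]]) - (3)·det([[4, 4], [8, x + 5]]) + (-2)·det([[4, x - 9], [8, -12]]).

Evaluating gives χ_A(x) = x^3 - 9x^2 + 27x - 27 = (x - 3)^3.

χ_A(x) = (x - 3)^3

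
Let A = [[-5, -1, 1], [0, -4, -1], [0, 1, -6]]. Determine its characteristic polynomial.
χ_A(x) = (x + 5)^3

xI - A = [[x + 5, 1, -1], [0, x + 4, 1], [0, -1, x + 6]].

Expanding det(xI - A) along the first row:
det(xI - A) = + (x + 5)·det([[x + 4, 1], [-1, x + 6]]) - (1)·det([[0, 1], [0, x + 6]]) + (-1)·det([[0, x + 4], [0, -1]]).

Evaluating gives χ_A(x) = x^3 + 15x^2 + 75x + 125 = (x + 5)^3.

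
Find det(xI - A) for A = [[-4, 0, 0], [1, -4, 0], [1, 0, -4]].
xI - A = [[x + 4, 0, 0], [-1, x + 4, 0], [-1, 0, x + 4]].

Expanding det(xI - A) along the first row:
det(xI - A) = + (x + 4)·det([[x + 4, 0], [0, x + 4]]) - (0)·det([[-1, 0], [-1, x + 4]]) + (0)·det([[-1, x + 4], [-1, 0]]).

Evaluating gives χ_A(x) = x^3 + 12x^2 + 48x + 64 = (x + 4)^3.

χ_A(x) = (x + 4)^3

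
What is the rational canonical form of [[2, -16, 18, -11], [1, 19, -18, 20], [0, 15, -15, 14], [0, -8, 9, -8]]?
The invariant factors of A (the non-unit diagonal entries of the Smith normal form of xI - A over ℚ[x]) are (x^2 + x - 3)^2, each dividing the next. The characteristic polynomial is their product, (x^2 + x - 3)^2.

The rational canonical form is the block-diagonal matrix of companion matrices C(f_i):
R = [[0, 0, 0, -9], [1, 0, 0, 6], [0, 1, 0, 5], [0, 0, 1, -2]].

Note the characteristic polynomial does not split into linear factors over ℚ, so A has no Jordan form over ℚ; the rational canonical form exists over any field.

R = [[0, 0, 0, -9], [1, 0, 0, 6], [0, 1, 0, 5], [0, 0, 1, -2]]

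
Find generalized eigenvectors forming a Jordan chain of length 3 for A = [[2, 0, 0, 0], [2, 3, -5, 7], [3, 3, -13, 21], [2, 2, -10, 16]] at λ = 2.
We seek v_1 ∈ ker((A - 2I)^3) \ ker((A - 2I)^2), then set v_{i+1} = (A - 2I) v_i.

One such chain is v_1 = [[1, -1, 0, 0]]^T, v_2 = [[0, 1, 0, 0]]^T, v_3 = [[0, 1, 3, 2]]^T. Check: (A - 2I) v_3 = [[0, 0, 0, 0]]^T = 0.

v_1 = [[1, -1, 0, 0]]^T, v_2 = [[0, 1, 0, 0]]^T, v_3 = [[0, 1, 3, 2]]^T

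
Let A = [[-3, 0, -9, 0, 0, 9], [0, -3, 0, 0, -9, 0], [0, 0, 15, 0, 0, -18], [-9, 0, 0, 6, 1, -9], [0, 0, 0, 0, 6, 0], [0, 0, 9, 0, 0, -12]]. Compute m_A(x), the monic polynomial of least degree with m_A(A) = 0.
m_A(x) = (x - 6)^2(x + 3)

The characteristic polynomial factors as (x - 6)^3(x + 3)^3. The minimal polynomial is ∏(x - λ)^{k_λ} where k_λ is the size of the largest Jordan block at λ.

For λ = -3: rank(A + 3I) = 3, and the largest Jordan block has size 1 (the smallest k with rank((A + 3I)^k) = rank((A + 3I)^(k+1))).
For λ = 6: rank(A - 6I) = 4, and the largest Jordan block has size 2 (the smallest k with rank((A - 6I)^k) = rank((A - 6I)^(k+1))).

So m_A(x) = (x - 6)^2(x + 3).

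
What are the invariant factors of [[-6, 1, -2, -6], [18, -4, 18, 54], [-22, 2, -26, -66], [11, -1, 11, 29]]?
x + 4, (x - 5)(x + 4)^2

The Jordan structure of A has elementary divisors (x + 4)^2, (x + 4), (x - 5). Arranging the block sizes at each eigenvalue in decreasing order and taking row products gives the invariant factors.

Invariant factors (smallest first, each dividing the next): x + 4, (x - 5)(x + 4)^2.

Check: the last factor (x - 5)(x + 4)^2 is the minimal polynomial, and the product (x - 5)(x + 4)^3 is the characteristic polynomial.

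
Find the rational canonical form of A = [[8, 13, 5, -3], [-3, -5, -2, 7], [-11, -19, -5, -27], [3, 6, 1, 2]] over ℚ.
R = [[0, 0, 0, 0], [1, 0, 0, 10], [0, 1, 0, 9], [0, 0, 1, 0]]

The invariant factors of A (the non-unit diagonal entries of the Smith normal form of xI - A over ℚ[x]) are x(x + 2)(x^2 - 2x - 5), each dividing the next. The characteristic polynomial is their product, x(x + 2)(x^2 - 2x - 5).

The rational canonical form is the block-diagonal matrix of companion matrices C(f_i):
R = [[0, 0, 0, 0], [1, 0, 0, 10], [0, 1, 0, 9], [0, 0, 1, 0]].

Note the characteristic polynomial does not split into linear factors over ℚ, so A has no Jordan form over ℚ; the rational canonical form exists over any field.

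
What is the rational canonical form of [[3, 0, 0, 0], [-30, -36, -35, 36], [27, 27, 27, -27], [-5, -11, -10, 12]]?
The invariant factors of A (the non-unit diagonal entries of the Smith normal form of xI - A over ℚ[x]) are x - 3, (x - 3)^2(x + 3), each dividing the next. The characteristic polynomial is their product, (x - 3)^3(x + 3).

The rational canonical form is the block-diagonal matrix of companion matrices C(f_i):
R = [[3, 0, 0, 0], [0, 0, 0, -27], [0, 1, 0, 9], [0, 0, 1, 3]].

R = [[3, 0, 0, 0], [0, 0, 0, -27], [0, 1, 0, 9], [0, 0, 1, 3]]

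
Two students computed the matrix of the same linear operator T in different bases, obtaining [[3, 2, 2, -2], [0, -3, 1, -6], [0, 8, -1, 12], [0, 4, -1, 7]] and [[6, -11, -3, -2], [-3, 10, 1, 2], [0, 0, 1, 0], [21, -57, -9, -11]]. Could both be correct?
Yes.

Two matrices over a field are similar if and only if they have the same invariant factors.

Both A and B have characteristic polynomial (x - 3)(x - 1)^3 and minimal polynomial (x - 3)(x - 1)^2. Computing further, both have invariant factors x - 1, (x - 3)(x - 1)^2. Hence A and B are similar.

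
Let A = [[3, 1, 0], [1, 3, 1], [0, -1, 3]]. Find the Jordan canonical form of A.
The characteristic polynomial is det(xI - A) = (x - 3)^3, so the eigenvalues are 3 (algebraic multiplicity 3).

For λ = 3: rank(A - 3I) = 2, rank((A - 3I)^2) = 1, rank((A - 3I)^3) = 0. The eigenspace has dimension 3 - 2 = 1, so there is 1 Jordan block; the rank sequence gives block sizes [3].

Assembling the blocks gives the Jordan form J above.

J = [[3, 1, 0], [0, 3, 1], [0, 0, 3]]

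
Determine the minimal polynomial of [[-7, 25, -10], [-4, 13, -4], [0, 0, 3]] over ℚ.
The characteristic polynomial factors as (x - 3)^3. The minimal polynomial is ∏(x - λ)^{k_λ} where k_λ is the size of the largest Jordan block at λ.

For λ = 3: rank(A - 3I) = 1, and the largest Jordan block has size 2 (the smallest k with rank((A - 3I)^k) = rank((A - 3I)^(k+1))).

So m_A(x) = (x - 3)^2.

m_A(x) = (x - 3)^2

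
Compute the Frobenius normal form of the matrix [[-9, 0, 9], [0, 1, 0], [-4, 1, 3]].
The invariant factors of A (the non-unit diagonal entries of the Smith normal form of xI - A over ℚ[x]) are (x - 1)(x + 3)^2, each dividing the next. The characteristic polynomial is their product, (x - 1)(x + 3)^2.

The rational canonical form is the block-diagonal matrix of companion matrices C(f_i):
R = [[0, 0, 9], [1, 0, -3], [0, 1, -5]].

R = [[0, 0, 9], [1, 0, -3], [0, 1, -5]]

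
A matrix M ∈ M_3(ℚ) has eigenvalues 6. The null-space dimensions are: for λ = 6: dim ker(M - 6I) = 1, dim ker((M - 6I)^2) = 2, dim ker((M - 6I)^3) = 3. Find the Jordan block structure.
λ = 6: successive nullity increments [1, 1, 1] count blocks of size ≥ k; block sizes are [3].

Jordan blocks: (6, 3)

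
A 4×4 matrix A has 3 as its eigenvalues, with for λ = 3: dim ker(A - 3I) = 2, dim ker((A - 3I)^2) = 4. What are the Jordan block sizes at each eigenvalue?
λ = 3: successive nullity increments [2, 2] count blocks of size ≥ k; block sizes are [2, 2].

Jordan blocks: (3, 2), (3, 2)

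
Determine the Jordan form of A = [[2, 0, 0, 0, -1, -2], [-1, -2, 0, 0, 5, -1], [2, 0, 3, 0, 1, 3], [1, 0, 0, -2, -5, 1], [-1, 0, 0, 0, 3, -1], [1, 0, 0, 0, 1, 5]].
J = [[-2, 0, 0, 0, 0, 0], [0, -2, 0, 0, 0, 0], [0, 0, 3, 1, 0, 0], [0, 0, 0, 3, 0, 0], [0, 0, 0, 0, 3, 0], [0, 0, 0, 0, 0, 4]]

The characteristic polynomial is det(xI - A) = (x - 4)(x - 3)^3(x + 2)^2, so the eigenvalues are -2 (algebraic multiplicity 2), 3 (algebraic multiplicity 3), 4 (algebraic multiplicity 1).

For λ = -2: rank(A + 2I) = 4. The eigenspace has dimension 6 - 4 = 2, so there are 2 Jordan blocks; the rank sequence gives block sizes [1, 1].

For λ = 3: rank(A - 3I) = 4, rank((A - 3I)^2) = 3. The eigenspace has dimension 6 - 4 = 2, so there are 2 Jordan blocks; the rank sequence gives block sizes [2, 1].

For λ = 4: algebraic multiplicity 1 gives one 1×1 block.

Assembling the blocks gives the Jordan form J above.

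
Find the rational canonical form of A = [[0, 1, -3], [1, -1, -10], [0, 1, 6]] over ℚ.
R = [[0, 0, -9], [1, 0, -3], [0, 1, 5]]

The invariant factors of A (the non-unit diagonal entries of the Smith normal form of xI - A over ℚ[x]) are (x - 3)^2(x + 1), each dividing the next. The characteristic polynomial is their product, (x - 3)^2(x + 1).

The rational canonical form is the block-diagonal matrix of companion matrices C(f_i):
R = [[0, 0, -9], [1, 0, -3], [0, 1, 5]].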